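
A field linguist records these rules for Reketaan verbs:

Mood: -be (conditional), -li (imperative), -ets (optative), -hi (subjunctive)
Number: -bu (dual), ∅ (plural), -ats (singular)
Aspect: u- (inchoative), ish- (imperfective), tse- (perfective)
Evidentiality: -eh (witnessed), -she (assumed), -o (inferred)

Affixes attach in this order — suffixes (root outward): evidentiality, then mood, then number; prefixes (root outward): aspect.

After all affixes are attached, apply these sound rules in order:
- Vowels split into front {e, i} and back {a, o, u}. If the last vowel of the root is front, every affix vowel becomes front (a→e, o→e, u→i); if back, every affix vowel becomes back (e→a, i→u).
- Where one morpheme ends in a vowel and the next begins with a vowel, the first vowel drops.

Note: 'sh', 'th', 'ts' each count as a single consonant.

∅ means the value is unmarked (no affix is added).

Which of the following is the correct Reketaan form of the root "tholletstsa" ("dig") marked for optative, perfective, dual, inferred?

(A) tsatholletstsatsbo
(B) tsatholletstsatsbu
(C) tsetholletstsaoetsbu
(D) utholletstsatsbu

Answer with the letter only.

Attach evidentiality inferred -o → tholletstsao.
Attach mood optative -ets → tholletstsaoets.
Attach number dual -bu → tholletstsaoetsbu.
Attach aspect perfective tse- → tsetholletstsaoetsbu.
Apply vowel harmony: tsetholletstsaoetsbu → tsatholletstsaoatsbu.
Apply vowel deletion: tsatholletstsaoatsbu → tsatholletstsatsbu.
So the correct form is tsatholletstsatsbu, option (B).
(A) tsatholletstsatsbo is wrong: it has the affixes in the wrong order.
(C) tsetholletstsaoetsbu is wrong: it fails to apply the sound rule(s).
(D) utholletstsatsbu is wrong: it uses inchoative instead of perfective for aspect.

B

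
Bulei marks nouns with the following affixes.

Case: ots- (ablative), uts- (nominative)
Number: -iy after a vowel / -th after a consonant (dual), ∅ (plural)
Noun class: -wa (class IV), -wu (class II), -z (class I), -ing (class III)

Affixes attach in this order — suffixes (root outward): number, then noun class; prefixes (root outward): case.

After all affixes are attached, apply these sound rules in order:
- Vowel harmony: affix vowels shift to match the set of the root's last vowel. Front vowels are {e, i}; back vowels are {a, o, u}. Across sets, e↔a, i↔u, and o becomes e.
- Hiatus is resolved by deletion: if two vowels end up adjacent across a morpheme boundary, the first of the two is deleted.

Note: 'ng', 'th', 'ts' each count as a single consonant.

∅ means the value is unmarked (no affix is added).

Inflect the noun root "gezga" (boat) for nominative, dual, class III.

Attach number dual -iy (after vowel 'a') → gezgaiy.
Attach noun class class III -ing → gezgaiying.
Attach case nominative uts- → utsgezgaiying.
Apply vowel harmony: utsgezgaiying → utsgezgauyung.
Apply vowel deletion: utsgezgauyung → utsgezguyung.

utsgezguyung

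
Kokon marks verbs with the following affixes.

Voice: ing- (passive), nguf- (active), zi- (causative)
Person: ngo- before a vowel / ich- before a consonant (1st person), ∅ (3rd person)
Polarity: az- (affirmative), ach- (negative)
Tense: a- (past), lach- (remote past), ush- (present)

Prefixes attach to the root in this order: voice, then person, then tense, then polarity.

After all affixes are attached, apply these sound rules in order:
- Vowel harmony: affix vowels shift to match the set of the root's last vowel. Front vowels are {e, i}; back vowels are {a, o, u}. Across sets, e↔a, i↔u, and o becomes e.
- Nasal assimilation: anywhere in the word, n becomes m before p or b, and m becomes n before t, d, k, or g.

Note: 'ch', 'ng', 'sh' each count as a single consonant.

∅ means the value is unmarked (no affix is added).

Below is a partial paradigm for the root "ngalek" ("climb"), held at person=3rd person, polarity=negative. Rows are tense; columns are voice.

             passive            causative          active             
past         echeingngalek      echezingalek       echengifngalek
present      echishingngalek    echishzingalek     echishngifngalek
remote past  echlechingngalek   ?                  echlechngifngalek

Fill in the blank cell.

Attach voice causative zi- → zingalek.
person = 3rd person: zero marking, form stays zingalek.
Attach tense remote past lach- → lachzingalek.
Attach polarity negative ach- → achlachzingalek.
Apply vowel harmony: achlachzingalek → echlechzingalek.
Nasal assimilation: no change.

echlechzingalek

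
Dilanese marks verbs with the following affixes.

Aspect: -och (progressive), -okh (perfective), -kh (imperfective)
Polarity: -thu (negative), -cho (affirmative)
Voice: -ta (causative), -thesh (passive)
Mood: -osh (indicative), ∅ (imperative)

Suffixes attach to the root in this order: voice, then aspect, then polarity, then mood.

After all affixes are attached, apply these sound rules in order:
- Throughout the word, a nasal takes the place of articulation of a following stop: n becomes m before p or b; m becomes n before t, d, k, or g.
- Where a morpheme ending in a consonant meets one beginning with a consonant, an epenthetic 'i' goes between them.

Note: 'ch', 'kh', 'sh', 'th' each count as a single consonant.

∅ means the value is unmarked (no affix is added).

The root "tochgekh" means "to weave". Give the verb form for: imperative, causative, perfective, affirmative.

tochgekhitaokhicho

Attach voice causative -ta → tochgekhta.
Attach aspect perfective -okh → tochgekhtaokh.
Attach polarity affirmative -cho → tochgekhtaokhcho.
mood = imperative: zero marking, form stays tochgekhtaokhcho.
Nasal assimilation: no change.
Apply epenthesis: tochgekhtaokhcho → tochgekhitaokhicho.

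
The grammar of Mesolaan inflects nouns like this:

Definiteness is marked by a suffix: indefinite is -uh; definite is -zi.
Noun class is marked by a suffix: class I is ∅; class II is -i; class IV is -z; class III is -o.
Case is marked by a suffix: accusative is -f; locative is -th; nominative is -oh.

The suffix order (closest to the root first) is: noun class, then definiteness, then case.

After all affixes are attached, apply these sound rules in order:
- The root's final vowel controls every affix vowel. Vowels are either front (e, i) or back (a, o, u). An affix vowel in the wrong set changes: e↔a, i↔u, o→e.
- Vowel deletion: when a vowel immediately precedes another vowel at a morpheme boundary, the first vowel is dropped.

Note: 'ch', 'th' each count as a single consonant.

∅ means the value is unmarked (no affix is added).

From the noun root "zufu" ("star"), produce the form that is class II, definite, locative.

zufuzuth

Attach noun class class II -i → zufui.
Attach definiteness definite -zi → zufuizi.
Attach case locative -th → zufuizith.
Apply vowel harmony: zufuizith → zufuuzuth.
Apply vowel deletion: zufuuzuth → zufuzuth.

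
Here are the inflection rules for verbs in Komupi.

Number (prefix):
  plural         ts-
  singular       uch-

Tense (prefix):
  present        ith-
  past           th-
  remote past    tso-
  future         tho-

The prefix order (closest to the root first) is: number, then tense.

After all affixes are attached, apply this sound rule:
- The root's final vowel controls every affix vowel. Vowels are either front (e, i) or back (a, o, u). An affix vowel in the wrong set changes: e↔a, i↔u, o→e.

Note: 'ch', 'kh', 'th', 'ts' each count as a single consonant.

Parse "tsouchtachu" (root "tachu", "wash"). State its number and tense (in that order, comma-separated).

Segment: tso-uch-tachu.
number: uch- → singular.
tense: tso- → remote past.

singular, remote past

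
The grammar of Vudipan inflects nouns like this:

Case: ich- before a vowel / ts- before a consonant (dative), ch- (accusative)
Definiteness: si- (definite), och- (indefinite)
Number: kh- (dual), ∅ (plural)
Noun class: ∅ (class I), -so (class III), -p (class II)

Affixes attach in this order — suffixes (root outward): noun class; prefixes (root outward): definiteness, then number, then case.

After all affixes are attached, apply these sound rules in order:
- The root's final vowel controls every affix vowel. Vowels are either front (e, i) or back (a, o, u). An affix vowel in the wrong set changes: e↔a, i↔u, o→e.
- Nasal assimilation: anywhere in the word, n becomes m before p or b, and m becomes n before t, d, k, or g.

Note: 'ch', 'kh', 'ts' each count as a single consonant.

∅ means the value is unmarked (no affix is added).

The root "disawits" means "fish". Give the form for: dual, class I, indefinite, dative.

tskhechdisawits

Attach definiteness indefinite och- → ochdisawits.
noun class = class I: zero marking, form stays ochdisawits.
Attach number dual kh- → khochdisawits.
Attach case dative ts- (before consonant 'kh') → tskhochdisawits.
Apply vowel harmony: tskhochdisawits → tskhechdisawits.
Nasal assimilation: no change.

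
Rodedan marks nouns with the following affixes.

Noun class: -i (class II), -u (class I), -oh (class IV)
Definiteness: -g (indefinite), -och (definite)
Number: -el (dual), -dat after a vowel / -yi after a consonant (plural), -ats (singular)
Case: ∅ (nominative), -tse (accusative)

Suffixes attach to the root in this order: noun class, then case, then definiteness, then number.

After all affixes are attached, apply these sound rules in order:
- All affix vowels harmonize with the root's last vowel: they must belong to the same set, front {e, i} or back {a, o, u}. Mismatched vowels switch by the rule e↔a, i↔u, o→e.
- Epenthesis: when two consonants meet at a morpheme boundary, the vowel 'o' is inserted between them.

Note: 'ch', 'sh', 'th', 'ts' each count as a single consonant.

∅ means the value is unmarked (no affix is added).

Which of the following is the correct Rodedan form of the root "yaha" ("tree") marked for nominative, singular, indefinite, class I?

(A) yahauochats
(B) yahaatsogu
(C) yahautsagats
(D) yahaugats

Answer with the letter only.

Attach noun class class I -u → yahau.
case = nominative: zero marking, form stays yahau.
Attach definiteness indefinite -g → yahaug.
Attach number singular -ats → yahaugats.
Vowel harmony: no change.
Epenthesis: no change.
So the correct form is yahaugats, option (D).
(C) yahautsagats is wrong: it uses accusative instead of nominative for case.
(A) yahauochats is wrong: it uses definite instead of indefinite for definiteness.
(B) yahaatsogu is wrong: it has the affixes in the wrong order.

D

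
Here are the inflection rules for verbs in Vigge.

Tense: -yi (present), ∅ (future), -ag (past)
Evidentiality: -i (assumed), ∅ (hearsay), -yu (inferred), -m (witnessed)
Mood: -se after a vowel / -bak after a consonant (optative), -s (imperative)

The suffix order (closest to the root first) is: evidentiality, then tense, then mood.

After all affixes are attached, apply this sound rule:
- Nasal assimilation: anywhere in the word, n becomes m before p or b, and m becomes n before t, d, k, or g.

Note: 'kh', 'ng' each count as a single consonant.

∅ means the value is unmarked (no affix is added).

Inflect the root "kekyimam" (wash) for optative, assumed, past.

Attach evidentiality assumed -i → kekyimami.
Attach tense past -ag → kekyimamiag.
Attach mood optative -bak (after consonant 'g') → kekyimamiagbak.
Nasal assimilation: no change.

kekyimamiagbak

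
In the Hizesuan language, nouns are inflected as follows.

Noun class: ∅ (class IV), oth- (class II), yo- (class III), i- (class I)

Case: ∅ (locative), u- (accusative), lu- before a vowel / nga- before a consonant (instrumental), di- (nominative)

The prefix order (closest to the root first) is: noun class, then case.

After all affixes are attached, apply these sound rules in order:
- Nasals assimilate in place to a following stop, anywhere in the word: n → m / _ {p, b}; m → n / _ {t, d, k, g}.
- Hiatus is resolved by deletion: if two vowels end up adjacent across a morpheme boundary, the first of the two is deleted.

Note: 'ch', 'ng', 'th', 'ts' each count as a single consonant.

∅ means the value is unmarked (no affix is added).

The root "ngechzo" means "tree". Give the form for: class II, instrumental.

Attach noun class class II oth- → othngechzo.
Attach case instrumental lu- (before vowel 'o') → luothngechzo.
Nasal assimilation: no change.
Apply vowel deletion: luothngechzo → lothngechzo.

lothngechzo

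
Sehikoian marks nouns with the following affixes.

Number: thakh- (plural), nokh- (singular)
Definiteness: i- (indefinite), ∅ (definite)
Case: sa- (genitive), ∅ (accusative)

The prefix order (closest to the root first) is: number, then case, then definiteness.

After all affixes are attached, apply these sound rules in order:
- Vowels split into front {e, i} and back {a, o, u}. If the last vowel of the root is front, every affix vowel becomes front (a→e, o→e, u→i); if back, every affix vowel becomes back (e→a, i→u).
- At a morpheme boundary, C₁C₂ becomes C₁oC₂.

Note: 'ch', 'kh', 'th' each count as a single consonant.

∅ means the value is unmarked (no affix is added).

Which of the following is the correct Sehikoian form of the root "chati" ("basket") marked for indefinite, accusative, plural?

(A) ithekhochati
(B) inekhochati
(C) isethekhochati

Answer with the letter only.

Attach number plural thakh- → thakhchati.
case = accusative: zero marking, form stays thakhchati.
Attach definiteness indefinite i- → ithakhchati.
Apply vowel harmony: ithakhchati → ithekhchati.
Apply epenthesis: ithekhchati → ithekhochati.
So the correct form is ithekhochati, option (A).
(C) isethekhochati is wrong: it uses genitive instead of accusative for case.
(B) inekhochati is wrong: it uses singular instead of plural for number.

A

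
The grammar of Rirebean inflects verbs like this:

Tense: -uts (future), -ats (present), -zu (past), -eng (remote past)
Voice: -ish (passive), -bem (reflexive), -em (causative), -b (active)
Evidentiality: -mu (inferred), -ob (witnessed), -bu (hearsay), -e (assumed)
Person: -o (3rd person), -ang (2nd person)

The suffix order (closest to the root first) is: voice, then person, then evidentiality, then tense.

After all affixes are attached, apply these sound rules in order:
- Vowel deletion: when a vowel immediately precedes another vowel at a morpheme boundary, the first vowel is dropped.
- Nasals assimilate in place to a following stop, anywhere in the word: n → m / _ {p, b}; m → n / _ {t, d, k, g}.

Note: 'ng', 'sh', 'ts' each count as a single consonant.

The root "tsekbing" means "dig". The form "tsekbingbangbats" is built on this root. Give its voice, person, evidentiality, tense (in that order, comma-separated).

Segment: tsekbing-b-ang-bu-ats.
voice: -b → active.
person: -ang → 2nd person.
evidentiality: -bu → hearsay.
tense: -ats → present.

active, 2nd person, hearsay, present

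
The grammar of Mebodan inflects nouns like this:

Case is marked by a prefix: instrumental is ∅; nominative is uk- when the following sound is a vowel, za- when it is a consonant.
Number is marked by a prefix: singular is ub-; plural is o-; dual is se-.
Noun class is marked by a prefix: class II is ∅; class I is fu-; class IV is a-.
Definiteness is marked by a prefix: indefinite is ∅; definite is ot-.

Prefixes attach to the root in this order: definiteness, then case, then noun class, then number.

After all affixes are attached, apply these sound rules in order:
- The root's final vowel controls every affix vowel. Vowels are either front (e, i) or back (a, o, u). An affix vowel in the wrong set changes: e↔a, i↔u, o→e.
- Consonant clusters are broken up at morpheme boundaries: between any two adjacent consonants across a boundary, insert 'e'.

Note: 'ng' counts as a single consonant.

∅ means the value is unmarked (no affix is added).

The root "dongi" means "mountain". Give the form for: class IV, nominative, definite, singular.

ibeiketedongi

Attach definiteness definite ot- → otdongi.
Attach case nominative uk- (before vowel 'o') → ukotdongi.
Attach noun class class IV a- → aukotdongi.
Attach number singular ub- → ubaukotdongi.
Apply vowel harmony: ubaukotdongi → ibeiketdongi.
Apply epenthesis: ibeiketdongi → ibeiketedongi.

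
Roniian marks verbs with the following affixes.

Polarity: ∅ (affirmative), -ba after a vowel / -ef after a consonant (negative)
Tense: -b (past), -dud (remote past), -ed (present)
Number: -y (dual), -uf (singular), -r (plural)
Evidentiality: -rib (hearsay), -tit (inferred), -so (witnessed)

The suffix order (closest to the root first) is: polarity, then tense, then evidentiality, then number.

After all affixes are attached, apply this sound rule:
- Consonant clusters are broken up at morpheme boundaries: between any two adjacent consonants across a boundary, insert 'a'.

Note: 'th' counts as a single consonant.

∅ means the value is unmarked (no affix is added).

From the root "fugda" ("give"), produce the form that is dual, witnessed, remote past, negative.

Attach polarity negative -ba (after vowel 'a') → fugdaba.
Attach tense remote past -dud → fugdabadud.
Attach evidentiality witnessed -so → fugdabadudso.
Attach number dual -y → fugdabadudsoy.
Apply epenthesis: fugdabadudsoy → fugdabadudasoy.

fugdabadudasoy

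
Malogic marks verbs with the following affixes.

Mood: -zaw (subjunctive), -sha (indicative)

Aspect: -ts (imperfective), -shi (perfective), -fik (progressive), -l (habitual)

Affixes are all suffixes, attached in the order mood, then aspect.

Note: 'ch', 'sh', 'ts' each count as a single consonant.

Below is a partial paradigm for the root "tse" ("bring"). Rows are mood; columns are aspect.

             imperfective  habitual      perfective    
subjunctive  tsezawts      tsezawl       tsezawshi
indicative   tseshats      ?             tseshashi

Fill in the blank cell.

Attach mood indicative -sha → tsesha.
Attach aspect habitual -l → tseshal.

tseshal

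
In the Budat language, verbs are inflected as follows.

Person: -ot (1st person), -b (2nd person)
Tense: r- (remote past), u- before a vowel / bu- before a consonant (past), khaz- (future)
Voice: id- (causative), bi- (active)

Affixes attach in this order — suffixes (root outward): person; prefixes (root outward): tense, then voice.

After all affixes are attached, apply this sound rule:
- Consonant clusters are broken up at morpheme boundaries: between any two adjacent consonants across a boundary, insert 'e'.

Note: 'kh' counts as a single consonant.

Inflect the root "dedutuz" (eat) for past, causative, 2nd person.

Attach tense past bu- (before consonant 'd') → budedutuz.
Attach person 2nd person -b → budedutuzb.
Attach voice causative id- → idbudedutuzb.
Apply epenthesis: idbudedutuzb → idebudedutuzeb.

idebudedutuzeb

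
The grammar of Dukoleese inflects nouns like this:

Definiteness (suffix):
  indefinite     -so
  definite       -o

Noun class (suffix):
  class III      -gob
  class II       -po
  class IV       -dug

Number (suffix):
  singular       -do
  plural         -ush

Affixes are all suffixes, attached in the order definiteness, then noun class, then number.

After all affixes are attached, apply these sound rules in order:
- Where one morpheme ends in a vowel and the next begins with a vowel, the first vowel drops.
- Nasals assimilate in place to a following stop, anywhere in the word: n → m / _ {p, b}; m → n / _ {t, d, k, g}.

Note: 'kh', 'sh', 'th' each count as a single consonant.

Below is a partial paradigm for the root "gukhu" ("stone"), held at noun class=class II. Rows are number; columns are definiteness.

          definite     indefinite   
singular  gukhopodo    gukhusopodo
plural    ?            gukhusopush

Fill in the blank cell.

Attach definiteness definite -o → gukhuo.
Attach noun class class II -po → gukhuopo.
Attach number plural -ush → gukhuopoush.
Apply vowel deletion: gukhuopoush → gukhopush.
Nasal assimilation: no change.

gukhopush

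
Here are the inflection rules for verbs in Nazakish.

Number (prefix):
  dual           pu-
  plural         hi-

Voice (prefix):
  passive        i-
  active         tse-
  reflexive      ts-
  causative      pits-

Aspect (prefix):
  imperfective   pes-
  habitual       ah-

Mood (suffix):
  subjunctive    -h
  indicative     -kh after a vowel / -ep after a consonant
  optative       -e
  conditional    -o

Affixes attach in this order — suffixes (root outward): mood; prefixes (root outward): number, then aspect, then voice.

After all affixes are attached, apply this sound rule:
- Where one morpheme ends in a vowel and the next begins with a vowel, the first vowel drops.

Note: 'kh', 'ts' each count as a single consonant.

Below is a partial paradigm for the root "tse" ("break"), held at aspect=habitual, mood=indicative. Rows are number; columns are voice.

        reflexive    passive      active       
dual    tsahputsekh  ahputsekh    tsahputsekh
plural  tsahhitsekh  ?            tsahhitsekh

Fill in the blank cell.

ahhitsekh

Attach number plural hi- → hitse.
Attach aspect habitual ah- → ahhitse.
Attach mood indicative -kh (after vowel 'e') → ahhitsekh.
Attach voice passive i- → iahhitsekh.
Apply vowel deletion: iahhitsekh → ahhitsekh.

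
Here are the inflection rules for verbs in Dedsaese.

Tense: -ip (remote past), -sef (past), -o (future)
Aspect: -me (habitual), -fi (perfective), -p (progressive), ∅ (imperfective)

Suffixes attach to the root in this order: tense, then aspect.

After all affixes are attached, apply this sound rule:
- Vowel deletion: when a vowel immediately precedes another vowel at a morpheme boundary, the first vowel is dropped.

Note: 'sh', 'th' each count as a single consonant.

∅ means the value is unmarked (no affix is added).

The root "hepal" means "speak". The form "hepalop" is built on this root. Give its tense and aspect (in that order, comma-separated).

Segment: hepal-o-p.
tense: -o → future.
aspect: -p → progressive.

future, progressive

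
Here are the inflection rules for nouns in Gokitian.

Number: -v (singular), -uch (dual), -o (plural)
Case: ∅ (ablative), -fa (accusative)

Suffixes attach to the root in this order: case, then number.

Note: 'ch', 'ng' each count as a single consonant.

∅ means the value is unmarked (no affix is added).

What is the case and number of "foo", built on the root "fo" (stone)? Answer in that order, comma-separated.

Segment: fo-o.
case: ∅ → ablative.
number: -o → plural.

ablative, plural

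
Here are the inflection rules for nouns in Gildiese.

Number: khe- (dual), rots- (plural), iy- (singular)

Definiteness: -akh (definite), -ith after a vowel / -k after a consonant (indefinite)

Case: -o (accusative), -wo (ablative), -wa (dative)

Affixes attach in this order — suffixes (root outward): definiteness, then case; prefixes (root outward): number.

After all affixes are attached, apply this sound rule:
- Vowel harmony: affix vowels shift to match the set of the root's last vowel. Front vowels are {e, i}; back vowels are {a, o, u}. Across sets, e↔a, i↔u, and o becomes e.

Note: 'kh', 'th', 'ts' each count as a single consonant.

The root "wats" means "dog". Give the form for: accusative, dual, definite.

khawatsakho

Attach definiteness definite -akh → watsakh.
Attach number dual khe- → khewatsakh.
Attach case accusative -o → khewatsakho.
Apply vowel harmony: khewatsakho → khawatsakho.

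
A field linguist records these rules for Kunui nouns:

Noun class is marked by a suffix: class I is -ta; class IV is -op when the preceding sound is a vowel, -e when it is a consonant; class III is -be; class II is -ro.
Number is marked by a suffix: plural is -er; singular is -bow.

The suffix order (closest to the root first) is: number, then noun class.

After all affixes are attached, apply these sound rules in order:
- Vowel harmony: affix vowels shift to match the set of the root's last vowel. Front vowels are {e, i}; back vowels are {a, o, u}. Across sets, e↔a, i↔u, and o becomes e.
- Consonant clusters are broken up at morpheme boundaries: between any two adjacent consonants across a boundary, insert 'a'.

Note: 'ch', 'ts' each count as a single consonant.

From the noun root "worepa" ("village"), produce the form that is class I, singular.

Attach number singular -bow → worepabow.
Attach noun class class I -ta → worepabowta.
Vowel harmony: no change.
Apply epenthesis: worepabowta → worepabowata.

worepabowata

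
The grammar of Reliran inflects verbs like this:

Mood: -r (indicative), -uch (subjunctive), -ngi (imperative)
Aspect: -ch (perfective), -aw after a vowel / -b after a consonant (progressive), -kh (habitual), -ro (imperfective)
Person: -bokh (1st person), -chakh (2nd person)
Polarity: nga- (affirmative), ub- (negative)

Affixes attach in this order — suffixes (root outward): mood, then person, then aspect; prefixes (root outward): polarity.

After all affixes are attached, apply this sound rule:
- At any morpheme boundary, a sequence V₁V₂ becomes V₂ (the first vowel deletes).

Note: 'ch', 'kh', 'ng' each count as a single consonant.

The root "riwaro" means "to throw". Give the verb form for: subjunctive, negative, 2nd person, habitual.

Attach mood subjunctive -uch → riwarouch.
Attach person 2nd person -chakh → riwarouchchakh.
Attach aspect habitual -kh → riwarouchchakhkh.
Attach polarity negative ub- → ubriwarouchchakhkh.
Apply vowel deletion: ubriwarouchchakhkh → ubriwaruchchakhkh.

ubriwaruchchakhkh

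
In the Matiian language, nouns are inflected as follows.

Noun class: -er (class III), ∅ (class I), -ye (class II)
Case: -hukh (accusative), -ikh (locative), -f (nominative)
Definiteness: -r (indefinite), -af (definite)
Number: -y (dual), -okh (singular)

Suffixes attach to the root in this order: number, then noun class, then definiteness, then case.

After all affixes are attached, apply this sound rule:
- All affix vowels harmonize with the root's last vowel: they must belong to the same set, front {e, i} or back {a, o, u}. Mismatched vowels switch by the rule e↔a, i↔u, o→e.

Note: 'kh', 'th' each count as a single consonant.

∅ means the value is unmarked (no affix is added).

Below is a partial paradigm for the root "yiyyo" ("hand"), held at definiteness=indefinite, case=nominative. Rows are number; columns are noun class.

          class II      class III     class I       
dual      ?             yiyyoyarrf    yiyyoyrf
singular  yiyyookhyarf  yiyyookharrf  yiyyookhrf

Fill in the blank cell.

Attach number dual -y → yiyyoy.
Attach noun class class II -ye → yiyyoyye.
Attach definiteness indefinite -r → yiyyoyyer.
Attach case nominative -f → yiyyoyyerf.
Apply vowel harmony: yiyyoyyerf → yiyyoyyarf.

yiyyoyyarf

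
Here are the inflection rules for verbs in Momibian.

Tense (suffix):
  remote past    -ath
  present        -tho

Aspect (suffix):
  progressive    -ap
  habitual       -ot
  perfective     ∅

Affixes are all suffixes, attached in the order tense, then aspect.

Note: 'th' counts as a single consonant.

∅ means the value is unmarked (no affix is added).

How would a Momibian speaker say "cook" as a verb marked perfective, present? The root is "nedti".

nedtitho

Attach tense present -tho → nedtitho.
aspect = perfective: zero marking, form stays nedtitho.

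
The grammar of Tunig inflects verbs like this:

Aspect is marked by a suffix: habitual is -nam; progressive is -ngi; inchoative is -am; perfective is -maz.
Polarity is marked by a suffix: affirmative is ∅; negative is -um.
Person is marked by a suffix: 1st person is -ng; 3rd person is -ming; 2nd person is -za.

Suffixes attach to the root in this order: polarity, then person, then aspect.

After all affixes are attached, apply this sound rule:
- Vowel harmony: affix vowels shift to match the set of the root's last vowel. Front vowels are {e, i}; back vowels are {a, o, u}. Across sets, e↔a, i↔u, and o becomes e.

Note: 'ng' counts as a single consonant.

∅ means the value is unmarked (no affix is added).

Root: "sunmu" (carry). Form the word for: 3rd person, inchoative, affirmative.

sunmumungam

polarity = affirmative: zero marking, form stays sunmu.
Attach person 3rd person -ming → sunmuming.
Attach aspect inchoative -am → sunmumingam.
Apply vowel harmony: sunmumingam → sunmumungam.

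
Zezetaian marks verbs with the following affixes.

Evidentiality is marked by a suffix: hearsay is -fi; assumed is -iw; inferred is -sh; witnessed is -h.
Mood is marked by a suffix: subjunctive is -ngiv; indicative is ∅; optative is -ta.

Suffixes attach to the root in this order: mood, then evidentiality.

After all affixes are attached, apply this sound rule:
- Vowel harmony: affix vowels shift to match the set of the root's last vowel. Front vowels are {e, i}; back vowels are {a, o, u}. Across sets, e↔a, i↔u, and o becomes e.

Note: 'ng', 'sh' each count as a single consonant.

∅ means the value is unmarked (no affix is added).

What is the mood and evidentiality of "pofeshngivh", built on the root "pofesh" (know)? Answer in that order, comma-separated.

Segment: pofesh-ngiv-h.
mood: -ngiv → subjunctive.
evidentiality: -h → witnessed.

subjunctive, witnessed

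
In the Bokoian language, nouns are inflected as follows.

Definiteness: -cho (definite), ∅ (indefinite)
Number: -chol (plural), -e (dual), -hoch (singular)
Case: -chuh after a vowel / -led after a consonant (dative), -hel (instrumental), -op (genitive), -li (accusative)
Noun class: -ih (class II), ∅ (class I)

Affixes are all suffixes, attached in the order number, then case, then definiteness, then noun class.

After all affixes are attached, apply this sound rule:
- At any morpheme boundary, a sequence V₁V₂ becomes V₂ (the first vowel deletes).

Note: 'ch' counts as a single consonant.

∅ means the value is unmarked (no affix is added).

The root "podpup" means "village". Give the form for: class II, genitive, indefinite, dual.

podpupopih

Attach number dual -e → podpupe.
Attach case genitive -op → podpupeop.
definiteness = indefinite: zero marking, form stays podpupeop.
Attach noun class class II -ih → podpupeopih.
Apply vowel deletion: podpupeopih → podpupopih.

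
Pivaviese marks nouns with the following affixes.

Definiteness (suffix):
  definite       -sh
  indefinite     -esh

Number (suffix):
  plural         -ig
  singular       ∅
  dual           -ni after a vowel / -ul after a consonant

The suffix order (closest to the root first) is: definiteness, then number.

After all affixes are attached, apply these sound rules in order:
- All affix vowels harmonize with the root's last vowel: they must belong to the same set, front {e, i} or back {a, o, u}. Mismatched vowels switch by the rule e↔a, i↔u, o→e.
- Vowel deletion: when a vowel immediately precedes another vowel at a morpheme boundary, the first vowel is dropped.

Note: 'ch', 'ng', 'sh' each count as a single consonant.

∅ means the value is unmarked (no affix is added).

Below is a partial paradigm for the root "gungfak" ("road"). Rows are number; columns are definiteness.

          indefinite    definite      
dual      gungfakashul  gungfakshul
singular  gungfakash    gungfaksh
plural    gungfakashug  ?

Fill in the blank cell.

Attach definiteness definite -sh → gungfaksh.
Attach number plural -ig → gungfakshig.
Apply vowel harmony: gungfakshig → gungfakshug.
Vowel deletion: no change.

gungfakshug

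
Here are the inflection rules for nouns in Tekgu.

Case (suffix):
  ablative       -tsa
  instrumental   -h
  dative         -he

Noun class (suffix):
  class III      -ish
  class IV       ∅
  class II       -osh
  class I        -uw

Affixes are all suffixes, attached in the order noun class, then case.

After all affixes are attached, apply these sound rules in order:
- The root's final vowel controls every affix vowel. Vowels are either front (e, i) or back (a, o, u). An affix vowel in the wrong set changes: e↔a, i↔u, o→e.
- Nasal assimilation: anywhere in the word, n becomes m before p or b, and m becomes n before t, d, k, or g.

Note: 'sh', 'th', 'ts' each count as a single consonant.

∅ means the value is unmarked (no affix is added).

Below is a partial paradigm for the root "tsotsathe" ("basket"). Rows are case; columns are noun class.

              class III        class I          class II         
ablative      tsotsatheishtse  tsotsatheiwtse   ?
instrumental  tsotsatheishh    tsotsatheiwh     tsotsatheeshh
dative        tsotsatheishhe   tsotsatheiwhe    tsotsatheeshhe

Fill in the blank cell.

tsotsatheeshtse

Attach noun class class II -osh → tsotsatheosh.
Attach case ablative -tsa → tsotsatheoshtsa.
Apply vowel harmony: tsotsatheoshtsa → tsotsatheeshtse.
Nasal assimilation: no change.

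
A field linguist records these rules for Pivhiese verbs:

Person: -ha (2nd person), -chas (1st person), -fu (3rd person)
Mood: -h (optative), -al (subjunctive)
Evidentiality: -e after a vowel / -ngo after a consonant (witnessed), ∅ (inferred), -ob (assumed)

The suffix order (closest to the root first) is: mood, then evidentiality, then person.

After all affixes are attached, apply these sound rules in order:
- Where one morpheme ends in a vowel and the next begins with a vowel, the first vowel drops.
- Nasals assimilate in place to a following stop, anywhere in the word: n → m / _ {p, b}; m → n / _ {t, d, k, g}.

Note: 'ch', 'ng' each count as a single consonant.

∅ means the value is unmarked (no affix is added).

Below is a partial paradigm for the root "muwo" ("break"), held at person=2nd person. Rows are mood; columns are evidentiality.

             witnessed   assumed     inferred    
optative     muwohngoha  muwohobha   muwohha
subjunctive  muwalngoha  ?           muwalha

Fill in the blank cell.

muwalobha

Attach mood subjunctive -al → muwoal.
Attach evidentiality assumed -ob → muwoalob.
Attach person 2nd person -ha → muwoalobha.
Apply vowel deletion: muwoalobha → muwalobha.
Nasal assimilation: no change.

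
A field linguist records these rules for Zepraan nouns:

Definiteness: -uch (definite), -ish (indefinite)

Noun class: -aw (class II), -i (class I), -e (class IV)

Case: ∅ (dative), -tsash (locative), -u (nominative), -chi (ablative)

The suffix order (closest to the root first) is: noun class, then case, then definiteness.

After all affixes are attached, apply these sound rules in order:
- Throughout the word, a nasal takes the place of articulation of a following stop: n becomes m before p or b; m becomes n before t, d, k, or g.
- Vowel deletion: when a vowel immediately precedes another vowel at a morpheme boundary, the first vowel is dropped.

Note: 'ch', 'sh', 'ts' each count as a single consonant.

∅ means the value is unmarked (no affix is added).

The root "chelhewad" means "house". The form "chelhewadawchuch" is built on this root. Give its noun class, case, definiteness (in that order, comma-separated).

class II, ablative, definite

Segment: chelhewad-aw-chi-uch.
noun class: -aw → class II.
case: -chi → ablative.
definiteness: -uch → definite.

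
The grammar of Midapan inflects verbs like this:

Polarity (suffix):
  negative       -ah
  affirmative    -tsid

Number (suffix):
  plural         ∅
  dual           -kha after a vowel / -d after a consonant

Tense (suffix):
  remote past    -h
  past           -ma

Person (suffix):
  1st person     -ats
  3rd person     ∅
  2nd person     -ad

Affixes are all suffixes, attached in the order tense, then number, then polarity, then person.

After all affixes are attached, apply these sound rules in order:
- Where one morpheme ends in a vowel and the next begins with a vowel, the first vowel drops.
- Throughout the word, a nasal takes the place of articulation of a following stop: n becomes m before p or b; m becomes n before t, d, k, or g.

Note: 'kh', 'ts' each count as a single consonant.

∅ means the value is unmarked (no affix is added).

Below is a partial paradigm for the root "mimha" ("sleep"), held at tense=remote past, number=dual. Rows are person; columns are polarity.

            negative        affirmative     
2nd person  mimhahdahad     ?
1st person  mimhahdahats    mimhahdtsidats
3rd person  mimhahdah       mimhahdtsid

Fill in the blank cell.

mimhahdtsidad

Attach tense remote past -h → mimhah.
Attach number dual -d (after consonant 'h') → mimhahd.
Attach polarity affirmative -tsid → mimhahdtsid.
Attach person 2nd person -ad → mimhahdtsidad.
Vowel deletion: no change.
Nasal assimilation: no change.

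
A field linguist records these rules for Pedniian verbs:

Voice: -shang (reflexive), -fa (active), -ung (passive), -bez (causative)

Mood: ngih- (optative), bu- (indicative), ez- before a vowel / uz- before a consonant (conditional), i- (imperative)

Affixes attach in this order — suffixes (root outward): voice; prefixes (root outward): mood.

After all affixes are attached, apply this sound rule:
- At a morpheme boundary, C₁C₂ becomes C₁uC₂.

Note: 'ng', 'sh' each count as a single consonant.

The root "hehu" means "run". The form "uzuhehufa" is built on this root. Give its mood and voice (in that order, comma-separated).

conditional, active

Segment: uz-hehu-fa.
mood: ez/uz- → conditional.
voice: -fa → active.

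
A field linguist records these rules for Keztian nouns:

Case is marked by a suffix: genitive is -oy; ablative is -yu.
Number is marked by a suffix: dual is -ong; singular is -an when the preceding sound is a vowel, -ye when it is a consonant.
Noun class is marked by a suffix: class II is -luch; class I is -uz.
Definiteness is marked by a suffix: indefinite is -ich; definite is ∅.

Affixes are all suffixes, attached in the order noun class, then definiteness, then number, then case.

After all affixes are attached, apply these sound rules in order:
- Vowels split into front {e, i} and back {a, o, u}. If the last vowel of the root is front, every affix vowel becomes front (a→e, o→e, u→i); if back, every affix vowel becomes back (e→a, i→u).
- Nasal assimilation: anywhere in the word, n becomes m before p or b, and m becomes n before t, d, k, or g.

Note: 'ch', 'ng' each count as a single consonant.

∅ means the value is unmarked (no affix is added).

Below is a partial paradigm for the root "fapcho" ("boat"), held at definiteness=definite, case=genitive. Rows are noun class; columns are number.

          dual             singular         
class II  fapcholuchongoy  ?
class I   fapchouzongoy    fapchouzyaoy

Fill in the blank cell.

fapcholuchyaoy

Attach noun class class II -luch → fapcholuch.
definiteness = definite: zero marking, form stays fapcholuch.
Attach number singular -ye (after consonant 'ch') → fapcholuchye.
Attach case genitive -oy → fapcholuchyeoy.
Apply vowel harmony: fapcholuchyeoy → fapcholuchyaoy.
Nasal assimilation: no change.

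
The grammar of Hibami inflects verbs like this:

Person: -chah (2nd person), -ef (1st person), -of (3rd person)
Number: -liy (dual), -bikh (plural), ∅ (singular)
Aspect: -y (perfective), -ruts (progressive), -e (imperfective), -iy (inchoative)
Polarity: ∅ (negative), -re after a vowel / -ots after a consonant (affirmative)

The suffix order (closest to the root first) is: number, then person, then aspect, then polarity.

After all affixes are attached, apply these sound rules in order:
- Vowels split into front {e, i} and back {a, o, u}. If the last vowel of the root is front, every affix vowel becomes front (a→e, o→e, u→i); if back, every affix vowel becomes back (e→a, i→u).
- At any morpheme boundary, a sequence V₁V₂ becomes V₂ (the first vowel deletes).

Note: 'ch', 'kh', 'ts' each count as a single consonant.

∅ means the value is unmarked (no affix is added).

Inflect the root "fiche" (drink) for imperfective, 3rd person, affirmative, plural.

fichebikhefere

Attach number plural -bikh → fichebikh.
Attach person 3rd person -of → fichebikhof.
Attach aspect imperfective -e → fichebikhofe.
Attach polarity affirmative -re (after vowel 'e') → fichebikhofere.
Apply vowel harmony: fichebikhofere → fichebikhefere.
Vowel deletion: no change.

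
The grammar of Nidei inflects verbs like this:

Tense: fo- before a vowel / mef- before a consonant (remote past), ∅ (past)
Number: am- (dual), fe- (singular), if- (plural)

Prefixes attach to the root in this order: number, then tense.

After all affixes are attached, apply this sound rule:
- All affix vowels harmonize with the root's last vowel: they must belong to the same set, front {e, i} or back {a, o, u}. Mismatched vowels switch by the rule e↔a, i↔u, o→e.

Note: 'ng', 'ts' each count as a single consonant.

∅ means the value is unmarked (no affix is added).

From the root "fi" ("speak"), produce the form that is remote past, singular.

meffefi

Attach number singular fe- → fefi.
Attach tense remote past mef- (before consonant 'f') → meffefi.
Vowel harmony: no change.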